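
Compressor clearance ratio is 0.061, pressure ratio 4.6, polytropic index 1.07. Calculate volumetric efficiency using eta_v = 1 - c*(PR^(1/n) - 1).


PR^(1/n) = 4.6^(1/1.07) = 4.16293704
eta_v = 1 - 0.061 * (4.16293704 - 1)
eta_v = 0.8071

0.8071


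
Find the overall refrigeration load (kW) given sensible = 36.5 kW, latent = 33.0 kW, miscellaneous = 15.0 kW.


Q_total = Q_s + Q_l + Q_misc
Q_total = 36.5 + 33.0 + 15.0
Q_total = 84.5 kW

84.5


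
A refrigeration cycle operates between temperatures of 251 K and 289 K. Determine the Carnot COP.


dT = 289 - 251 = 38 K
COP_carnot = T_cold / dT = 251 / 38
COP_carnot = 6.605

6.605


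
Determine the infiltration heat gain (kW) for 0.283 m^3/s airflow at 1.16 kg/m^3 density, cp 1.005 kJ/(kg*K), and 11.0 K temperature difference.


Q = V_dot * rho * cp * dT
Q = 0.283 * 1.16 * 1.005 * 11.0
Q = 3.629 kW

3.629


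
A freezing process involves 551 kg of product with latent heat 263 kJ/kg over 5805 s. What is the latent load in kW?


Q_lat = m * h_fg / t
Q_lat = 551 * 263 / 5805
Q_lat = 24.96 kW

24.96


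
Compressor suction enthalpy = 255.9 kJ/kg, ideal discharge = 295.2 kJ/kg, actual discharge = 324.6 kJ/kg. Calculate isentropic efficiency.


dh_ideal = 295.2 - 255.9 = 39.3 kJ/kg
dh_actual = 324.6 - 255.9 = 68.7 kJ/kg
eta_s = dh_ideal / dh_actual = 39.3 / 68.7
eta_s = 0.5721

0.5721


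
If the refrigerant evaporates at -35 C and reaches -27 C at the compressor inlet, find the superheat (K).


Superheat = T_suction - T_evap
Superheat = -27 - (-35)
Superheat = 8 K

8


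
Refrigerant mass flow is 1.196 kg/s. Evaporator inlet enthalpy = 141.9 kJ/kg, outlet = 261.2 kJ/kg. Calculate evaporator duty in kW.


dh = 261.2 - 141.9 = 119.3 kJ/kg
Q_evap = m_dot * dh = 1.196 * 119.3
Q_evap = 142.68 kW

142.68


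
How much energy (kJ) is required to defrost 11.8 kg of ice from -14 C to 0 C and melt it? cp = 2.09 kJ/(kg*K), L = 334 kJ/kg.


Sensible heat = cp * dT = 2.09 * 14 = 29.26 kJ/kg
Total per kg = 29.26 + 334 = 363.26 kJ/kg
Q = m * total = 11.8 * 363.26
Q = 4286.5 kJ

4286.5


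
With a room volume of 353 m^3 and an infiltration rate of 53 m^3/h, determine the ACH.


ACH = flow / volume
ACH = 53 / 353
ACH = 0.15

0.15


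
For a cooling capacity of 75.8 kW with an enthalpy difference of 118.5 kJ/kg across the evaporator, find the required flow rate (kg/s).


m_dot = Q / dh
m_dot = 75.8 / 118.5
m_dot = 0.6397 kg/s

0.6397


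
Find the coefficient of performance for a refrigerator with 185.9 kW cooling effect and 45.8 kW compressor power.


COP = Q_evap / W
COP = 185.9 / 45.8
COP = 4.059

4.059


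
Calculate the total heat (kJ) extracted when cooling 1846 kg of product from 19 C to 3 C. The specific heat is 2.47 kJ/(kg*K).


dT = 19 - (3) = 16 K
Q = m * cp * dT = 1846 * 2.47 * 16
Q = 72954 kJ

72954


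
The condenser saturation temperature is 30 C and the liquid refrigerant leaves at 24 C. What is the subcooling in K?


Subcooling = T_cond - T_liquid
Subcooling = 30 - 24
Subcooling = 6 K

6


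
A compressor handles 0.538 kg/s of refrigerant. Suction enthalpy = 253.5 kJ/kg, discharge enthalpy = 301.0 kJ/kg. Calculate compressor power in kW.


dh = 301.0 - 253.5 = 47.5 kJ/kg
W = m_dot * dh = 0.538 * 47.5 = 25.56 kW

25.56


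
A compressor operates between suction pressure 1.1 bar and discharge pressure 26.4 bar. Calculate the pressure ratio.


PR = P_high / P_low
PR = 26.4 / 1.1
PR = 24.0

24.0


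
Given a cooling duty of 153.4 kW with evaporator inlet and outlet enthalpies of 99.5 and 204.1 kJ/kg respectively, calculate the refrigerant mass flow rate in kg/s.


dh = 204.1 - 99.5 = 104.6 kJ/kg
m_dot = Q / dh = 153.4 / 104.6 = 1.4665 kg/s

1.4665


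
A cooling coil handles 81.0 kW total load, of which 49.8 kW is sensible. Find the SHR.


SHR = Q_sensible / Q_total
SHR = 49.8 / 81.0
SHR = 0.615

0.615


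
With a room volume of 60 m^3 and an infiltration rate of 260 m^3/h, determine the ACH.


ACH = flow / volume
ACH = 260 / 60
ACH = 4.333

4.333


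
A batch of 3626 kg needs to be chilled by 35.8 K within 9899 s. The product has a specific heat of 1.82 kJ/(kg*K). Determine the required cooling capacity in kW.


Q = m * cp * dT / t
Q = 3626 * 1.82 * 35.8 / 9899
Q = 23.867 kW

23.867


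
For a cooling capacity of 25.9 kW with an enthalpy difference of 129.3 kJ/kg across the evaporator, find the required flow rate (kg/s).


m_dot = Q / dh
m_dot = 25.9 / 129.3
m_dot = 0.2003 kg/s

0.2003


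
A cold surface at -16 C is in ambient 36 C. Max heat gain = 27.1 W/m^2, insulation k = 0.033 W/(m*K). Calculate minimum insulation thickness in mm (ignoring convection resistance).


dT = 36 - (-16) = 52 K
thickness = k * dT / q_max * 1000
thickness = 0.033 * 52 / 27.1 * 1000
thickness = 63.3 mm

63.3


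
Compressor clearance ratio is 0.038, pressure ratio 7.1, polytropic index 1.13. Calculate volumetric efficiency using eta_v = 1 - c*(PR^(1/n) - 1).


PR^(1/n) = 7.1^(1/1.13) = 5.66664456
eta_v = 1 - 0.038 * (5.66664456 - 1)
eta_v = 0.8227

0.8227


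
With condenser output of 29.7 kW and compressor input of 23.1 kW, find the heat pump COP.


COP_hp = Q_cond / W
COP_hp = 29.7 / 23.1
COP_hp = 1.286

1.286


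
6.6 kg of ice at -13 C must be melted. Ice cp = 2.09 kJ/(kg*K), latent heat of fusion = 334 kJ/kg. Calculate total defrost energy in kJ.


Sensible heat = cp * dT = 2.09 * 13 = 27.17 kJ/kg
Total per kg = 27.17 + 334 = 361.17 kJ/kg
Q = m * total = 6.6 * 361.17
Q = 2383.7 kJ

2383.7


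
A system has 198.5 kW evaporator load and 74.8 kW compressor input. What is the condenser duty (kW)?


Q_cond = Q_evap + W
Q_cond = 198.5 + 74.8
Q_cond = 273.3 kW

273.3


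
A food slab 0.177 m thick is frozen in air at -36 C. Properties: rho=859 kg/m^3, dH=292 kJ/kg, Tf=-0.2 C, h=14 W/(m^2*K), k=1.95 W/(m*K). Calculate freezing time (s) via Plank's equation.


dT = -0.2 - (-36) = 35.8 K
term1 = a/(2h) = 0.177/(2*14) = 0.006321428571
term2 = a^2/(8k) = 0.177^2/(8*1.95) = 0.002008269231
t = rho*dH*1000/dT * (term1 + term2)
t = 859*292*1000/35.8 * (0.006321428571 + 0.002008269231)
t = 58361 s

58361


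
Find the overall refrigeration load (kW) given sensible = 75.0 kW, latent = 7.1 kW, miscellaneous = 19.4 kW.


Q_total = Q_s + Q_l + Q_misc
Q_total = 75.0 + 7.1 + 19.4
Q_total = 101.5 kW

101.5


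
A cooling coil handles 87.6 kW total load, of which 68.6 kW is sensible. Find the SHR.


SHR = Q_sensible / Q_total
SHR = 68.6 / 87.6
SHR = 0.783

0.783


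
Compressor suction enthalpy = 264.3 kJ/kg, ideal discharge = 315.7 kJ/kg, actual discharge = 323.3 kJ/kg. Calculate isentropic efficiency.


dh_ideal = 315.7 - 264.3 = 51.4 kJ/kg
dh_actual = 323.3 - 264.3 = 59.0 kJ/kg
eta_s = dh_ideal / dh_actual = 51.4 / 59.0
eta_s = 0.8712

0.8712


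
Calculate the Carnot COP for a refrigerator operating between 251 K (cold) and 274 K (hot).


dT = 274 - 251 = 23 K
COP_carnot = T_cold / dT = 251 / 23
COP_carnot = 10.913

10.913


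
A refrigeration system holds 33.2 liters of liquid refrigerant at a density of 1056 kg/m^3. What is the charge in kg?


Charge = V * rho / 1000
Charge = 33.2 * 1056 / 1000
Charge = 35.06 kg

35.06


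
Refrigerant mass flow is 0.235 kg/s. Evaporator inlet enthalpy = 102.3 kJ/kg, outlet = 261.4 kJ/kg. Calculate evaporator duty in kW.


dh = 261.4 - 102.3 = 159.1 kJ/kg
Q_evap = m_dot * dh = 0.235 * 159.1
Q_evap = 37.39 kW

37.39


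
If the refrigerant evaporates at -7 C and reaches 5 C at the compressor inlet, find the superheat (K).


Superheat = T_suction - T_evap
Superheat = 5 - (-7)
Superheat = 12 K

12


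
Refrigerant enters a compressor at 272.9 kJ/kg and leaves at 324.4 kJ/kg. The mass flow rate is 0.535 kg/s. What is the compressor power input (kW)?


dh = 324.4 - 272.9 = 51.5 kJ/kg
W = m_dot * dh = 0.535 * 51.5 = 27.55 kW

27.55


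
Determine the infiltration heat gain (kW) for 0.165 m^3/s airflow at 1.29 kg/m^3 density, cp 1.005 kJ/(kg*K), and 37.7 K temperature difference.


Q = V_dot * rho * cp * dT
Q = 0.165 * 1.29 * 1.005 * 37.7
Q = 8.065 kW

8.065


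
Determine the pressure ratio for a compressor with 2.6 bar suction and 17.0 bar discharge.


PR = P_high / P_low
PR = 17.0 / 2.6
PR = 6.538

6.538


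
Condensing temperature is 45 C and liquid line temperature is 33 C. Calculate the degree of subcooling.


Subcooling = T_cond - T_liquid
Subcooling = 45 - 33
Subcooling = 12 K

12


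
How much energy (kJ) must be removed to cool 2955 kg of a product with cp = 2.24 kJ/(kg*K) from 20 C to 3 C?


dT = 20 - (3) = 17 K
Q = m * cp * dT = 2955 * 2.24 * 17
Q = 112526 kJ

112526


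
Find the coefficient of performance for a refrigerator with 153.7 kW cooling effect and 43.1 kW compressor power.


COP = Q_evap / W
COP = 153.7 / 43.1
COP = 3.566

3.566


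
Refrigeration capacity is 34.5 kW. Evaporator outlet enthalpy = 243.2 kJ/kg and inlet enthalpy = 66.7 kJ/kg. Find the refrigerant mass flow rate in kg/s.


dh = 243.2 - 66.7 = 176.5 kJ/kg
m_dot = Q / dh = 34.5 / 176.5 = 0.1955 kg/s

0.1955


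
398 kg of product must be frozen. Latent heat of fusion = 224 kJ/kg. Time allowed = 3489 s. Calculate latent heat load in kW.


Q_lat = m * h_fg / t
Q_lat = 398 * 224 / 3489
Q_lat = 25.55 kW

25.55


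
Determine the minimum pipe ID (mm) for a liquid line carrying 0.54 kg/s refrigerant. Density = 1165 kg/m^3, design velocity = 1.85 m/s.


A = m_dot / (rho * v) = 0.54 / (1165 * 1.85) = 0.0002505509802 m^2
d = sqrt(4*A/pi) * 1000
d = 17.9 mm

17.9


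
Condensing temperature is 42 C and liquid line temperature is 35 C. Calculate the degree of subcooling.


Subcooling = T_cond - T_liquid
Subcooling = 42 - 35
Subcooling = 7 K

7


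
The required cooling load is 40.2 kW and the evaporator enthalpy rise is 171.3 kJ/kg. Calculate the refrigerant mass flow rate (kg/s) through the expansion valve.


m_dot = Q / dh
m_dot = 40.2 / 171.3
m_dot = 0.2347 kg/s

0.2347


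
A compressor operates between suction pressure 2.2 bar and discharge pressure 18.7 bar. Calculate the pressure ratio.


PR = P_high / P_low
PR = 18.7 / 2.2
PR = 8.5

8.5


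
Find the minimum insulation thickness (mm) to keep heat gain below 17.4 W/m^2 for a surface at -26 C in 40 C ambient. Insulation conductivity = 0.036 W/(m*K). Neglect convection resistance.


dT = 40 - (-26) = 66 K
thickness = k * dT / q_max * 1000
thickness = 0.036 * 66 / 17.4 * 1000
thickness = 136.6 mm

136.6


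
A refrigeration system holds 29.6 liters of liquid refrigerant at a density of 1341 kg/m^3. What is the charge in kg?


Charge = V * rho / 1000
Charge = 29.6 * 1341 / 1000
Charge = 39.69 kg

39.69


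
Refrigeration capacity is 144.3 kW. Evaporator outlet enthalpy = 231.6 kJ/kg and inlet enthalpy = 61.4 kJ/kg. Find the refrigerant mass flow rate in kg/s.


dh = 231.6 - 61.4 = 170.2 kJ/kg
m_dot = Q / dh = 144.3 / 170.2 = 0.8478 kg/s

0.8478


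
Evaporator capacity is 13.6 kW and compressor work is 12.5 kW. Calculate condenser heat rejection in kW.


Q_cond = Q_evap + W
Q_cond = 13.6 + 12.5
Q_cond = 26.1 kW

26.1


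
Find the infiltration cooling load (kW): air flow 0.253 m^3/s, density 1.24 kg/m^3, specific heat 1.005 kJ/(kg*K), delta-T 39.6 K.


Q = V_dot * rho * cp * dT
Q = 0.253 * 1.24 * 1.005 * 39.6
Q = 12.485 kW

12.485


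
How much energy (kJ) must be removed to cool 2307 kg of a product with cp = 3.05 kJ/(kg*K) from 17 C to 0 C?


dT = 17 - (0) = 17 K
Q = m * cp * dT = 2307 * 3.05 * 17
Q = 119618 kJ

119618


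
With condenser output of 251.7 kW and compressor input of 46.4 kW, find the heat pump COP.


COP_hp = Q_cond / W
COP_hp = 251.7 / 46.4
COP_hp = 5.425

5.425


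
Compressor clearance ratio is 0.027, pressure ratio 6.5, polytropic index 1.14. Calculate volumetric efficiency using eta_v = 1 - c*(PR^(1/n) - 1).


PR^(1/n) = 6.5^(1/1.14) = 5.16513755
eta_v = 1 - 0.027 * (5.16513755 - 1)
eta_v = 0.8875

0.8875


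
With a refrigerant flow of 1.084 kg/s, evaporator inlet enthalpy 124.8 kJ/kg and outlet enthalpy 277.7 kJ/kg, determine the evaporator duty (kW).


dh = 277.7 - 124.8 = 152.9 kJ/kg
Q_evap = m_dot * dh = 1.084 * 152.9
Q_evap = 165.74 kW

165.74


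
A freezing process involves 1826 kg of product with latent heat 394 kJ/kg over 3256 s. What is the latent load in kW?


Q_lat = m * h_fg / t
Q_lat = 1826 * 394 / 3256
Q_lat = 220.96 kW

220.96


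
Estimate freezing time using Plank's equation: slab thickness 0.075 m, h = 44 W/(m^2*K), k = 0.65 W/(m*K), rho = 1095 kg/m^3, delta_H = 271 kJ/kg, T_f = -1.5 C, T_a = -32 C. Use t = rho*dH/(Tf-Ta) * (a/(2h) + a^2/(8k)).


dT = -1.5 - (-32) = 30.5 K
term1 = a/(2h) = 0.075/(2*44) = 0.0008522727273
term2 = a^2/(8k) = 0.075^2/(8*0.65) = 0.001081730769
t = rho*dH*1000/dT * (term1 + term2)
t = 1095*271*1000/30.5 * (0.0008522727273 + 0.001081730769)
t = 18817 s

18817


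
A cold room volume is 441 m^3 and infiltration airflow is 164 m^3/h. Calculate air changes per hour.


ACH = flow / volume
ACH = 164 / 441
ACH = 0.372

0.372


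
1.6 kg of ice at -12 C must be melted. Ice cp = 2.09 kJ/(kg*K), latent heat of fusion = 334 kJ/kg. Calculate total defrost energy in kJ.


Sensible heat = cp * dT = 2.09 * 12 = 25.08 kJ/kg
Total per kg = 25.08 + 334 = 359.08 kJ/kg
Q = m * total = 1.6 * 359.08
Q = 574.5 kJ

574.5


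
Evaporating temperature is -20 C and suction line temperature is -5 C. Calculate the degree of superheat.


Superheat = T_suction - T_evap
Superheat = -5 - (-20)
Superheat = 15 K

15


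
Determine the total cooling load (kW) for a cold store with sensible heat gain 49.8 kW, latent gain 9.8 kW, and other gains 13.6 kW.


Q_total = Q_s + Q_l + Q_misc
Q_total = 49.8 + 9.8 + 13.6
Q_total = 73.2 kW

73.2


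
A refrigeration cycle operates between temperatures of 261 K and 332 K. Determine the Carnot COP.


dT = 332 - 261 = 71 K
COP_carnot = T_cold / dT = 261 / 71
COP_carnot = 3.676

3.676


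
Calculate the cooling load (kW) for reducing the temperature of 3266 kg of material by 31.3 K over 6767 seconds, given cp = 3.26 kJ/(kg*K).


Q = m * cp * dT / t
Q = 3266 * 3.26 * 31.3 / 6767
Q = 49.247 kW

49.247


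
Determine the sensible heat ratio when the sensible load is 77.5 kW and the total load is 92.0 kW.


SHR = Q_sensible / Q_total
SHR = 77.5 / 92.0
SHR = 0.842

0.842


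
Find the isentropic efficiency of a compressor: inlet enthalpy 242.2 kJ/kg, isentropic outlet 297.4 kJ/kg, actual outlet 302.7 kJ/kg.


dh_ideal = 297.4 - 242.2 = 55.2 kJ/kg
dh_actual = 302.7 - 242.2 = 60.5 kJ/kg
eta_s = dh_ideal / dh_actual = 55.2 / 60.5
eta_s = 0.9124

0.9124


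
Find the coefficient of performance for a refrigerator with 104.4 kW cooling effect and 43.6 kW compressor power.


COP = Q_evap / W
COP = 104.4 / 43.6
COP = 2.394

2.394


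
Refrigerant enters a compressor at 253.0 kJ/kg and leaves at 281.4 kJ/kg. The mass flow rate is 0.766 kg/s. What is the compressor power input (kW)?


dh = 281.4 - 253.0 = 28.4 kJ/kg
W = m_dot * dh = 0.766 * 28.4 = 21.75 kW

21.75


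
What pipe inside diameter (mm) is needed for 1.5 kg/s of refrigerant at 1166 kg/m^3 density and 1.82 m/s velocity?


A = m_dot / (rho * v) = 1.5 / (1166 * 1.82) = 0.0007068403295 m^2
d = sqrt(4*A/pi) * 1000
d = 30.0 mm

30.0


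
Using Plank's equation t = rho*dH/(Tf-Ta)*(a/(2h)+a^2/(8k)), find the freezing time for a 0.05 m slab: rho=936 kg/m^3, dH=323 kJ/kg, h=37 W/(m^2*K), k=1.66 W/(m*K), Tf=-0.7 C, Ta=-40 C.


dT = -0.7 - (-40) = 39.3 K
term1 = a/(2h) = 0.05/(2*37) = 0.0006756756757
term2 = a^2/(8k) = 0.05^2/(8*1.66) = 0.000188253012
t = rho*dH*1000/dT * (term1 + term2)
t = 936*323*1000/39.3 * (0.0006756756757 + 0.000188253012)
t = 6646 s

6646


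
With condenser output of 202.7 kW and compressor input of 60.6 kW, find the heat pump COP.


COP_hp = Q_cond / W
COP_hp = 202.7 / 60.6
COP_hp = 3.345

3.345


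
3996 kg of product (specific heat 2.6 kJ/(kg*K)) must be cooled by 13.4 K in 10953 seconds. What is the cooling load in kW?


Q = m * cp * dT / t
Q = 3996 * 2.6 * 13.4 / 10953
Q = 12.711 kW

12.711


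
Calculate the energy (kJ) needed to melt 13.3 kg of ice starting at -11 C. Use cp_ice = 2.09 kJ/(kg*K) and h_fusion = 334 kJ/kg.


Sensible heat = cp * dT = 2.09 * 11 = 22.99 kJ/kg
Total per kg = 22.99 + 334 = 356.99 kJ/kg
Q = m * total = 13.3 * 356.99
Q = 4748.0 kJ

4748.0


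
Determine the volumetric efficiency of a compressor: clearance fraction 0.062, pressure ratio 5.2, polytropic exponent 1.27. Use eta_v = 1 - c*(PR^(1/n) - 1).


PR^(1/n) = 5.2^(1/1.27) = 3.66253818
eta_v = 1 - 0.062 * (3.66253818 - 1)
eta_v = 0.8349

0.8349


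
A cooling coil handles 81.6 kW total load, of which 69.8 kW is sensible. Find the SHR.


SHR = Q_sensible / Q_total
SHR = 69.8 / 81.6
SHR = 0.855

0.855


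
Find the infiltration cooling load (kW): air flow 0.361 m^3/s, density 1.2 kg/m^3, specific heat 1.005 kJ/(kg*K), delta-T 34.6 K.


Q = V_dot * rho * cp * dT
Q = 0.361 * 1.2 * 1.005 * 34.6
Q = 15.064 kW

15.064


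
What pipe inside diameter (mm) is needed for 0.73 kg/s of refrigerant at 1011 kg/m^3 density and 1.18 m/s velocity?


A = m_dot / (rho * v) = 0.73 / (1011 * 1.18) = 0.0006119130245 m^2
d = sqrt(4*A/pi) * 1000
d = 27.9 mm

27.9


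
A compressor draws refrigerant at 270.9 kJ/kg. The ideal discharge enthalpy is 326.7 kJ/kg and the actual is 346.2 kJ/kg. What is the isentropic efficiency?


dh_ideal = 326.7 - 270.9 = 55.8 kJ/kg
dh_actual = 346.2 - 270.9 = 75.3 kJ/kg
eta_s = dh_ideal / dh_actual = 55.8 / 75.3
eta_s = 0.741

0.741


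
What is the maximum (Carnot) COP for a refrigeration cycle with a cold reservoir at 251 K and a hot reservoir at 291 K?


dT = 291 - 251 = 40 K
COP_carnot = T_cold / dT = 251 / 40
COP_carnot = 6.275

6.275


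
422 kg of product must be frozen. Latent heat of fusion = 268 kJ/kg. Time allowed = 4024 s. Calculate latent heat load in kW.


Q_lat = m * h_fg / t
Q_lat = 422 * 268 / 4024
Q_lat = 28.11 kW

28.11


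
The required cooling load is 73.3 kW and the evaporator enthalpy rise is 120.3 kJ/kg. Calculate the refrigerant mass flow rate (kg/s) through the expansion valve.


m_dot = Q / dh
m_dot = 73.3 / 120.3
m_dot = 0.6093 kg/s

0.6093


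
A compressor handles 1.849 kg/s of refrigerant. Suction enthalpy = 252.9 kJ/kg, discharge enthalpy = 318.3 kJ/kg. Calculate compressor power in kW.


dh = 318.3 - 252.9 = 65.4 kJ/kg
W = m_dot * dh = 1.849 * 65.4 = 120.92 kW

120.92


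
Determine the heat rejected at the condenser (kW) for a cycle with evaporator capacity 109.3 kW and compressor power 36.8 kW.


Q_cond = Q_evap + W
Q_cond = 109.3 + 36.8
Q_cond = 146.1 kW

146.1


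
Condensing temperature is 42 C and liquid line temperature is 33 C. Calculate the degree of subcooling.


Subcooling = T_cond - T_liquid
Subcooling = 42 - 33
Subcooling = 9 K

9


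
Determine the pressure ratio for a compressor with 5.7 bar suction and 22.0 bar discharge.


PR = P_high / P_low
PR = 22.0 / 5.7
PR = 3.86

3.86


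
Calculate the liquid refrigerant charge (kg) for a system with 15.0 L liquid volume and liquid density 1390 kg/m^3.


Charge = V * rho / 1000
Charge = 15.0 * 1390 / 1000
Charge = 20.85 kg

20.85


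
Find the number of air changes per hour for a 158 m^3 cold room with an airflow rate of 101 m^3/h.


ACH = flow / volume
ACH = 101 / 158
ACH = 0.639

0.639


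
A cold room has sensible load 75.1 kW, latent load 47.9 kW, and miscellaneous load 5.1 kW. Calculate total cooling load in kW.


Q_total = Q_s + Q_l + Q_misc
Q_total = 75.1 + 47.9 + 5.1
Q_total = 128.1 kW

128.1


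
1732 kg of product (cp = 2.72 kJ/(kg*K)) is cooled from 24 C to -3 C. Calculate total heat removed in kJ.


dT = 24 - (-3) = 27 K
Q = m * cp * dT = 1732 * 2.72 * 27
Q = 127198 kJ

127198


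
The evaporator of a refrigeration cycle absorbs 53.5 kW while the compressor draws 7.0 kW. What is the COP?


COP = Q_evap / W
COP = 53.5 / 7.0
COP = 7.643

7.643


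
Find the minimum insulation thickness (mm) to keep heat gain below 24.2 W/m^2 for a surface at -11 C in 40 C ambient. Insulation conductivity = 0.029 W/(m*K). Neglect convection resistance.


dT = 40 - (-11) = 51 K
thickness = k * dT / q_max * 1000
thickness = 0.029 * 51 / 24.2 * 1000
thickness = 61.1 mm

61.1


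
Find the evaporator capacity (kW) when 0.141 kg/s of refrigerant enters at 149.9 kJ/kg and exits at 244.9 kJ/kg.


dh = 244.9 - 149.9 = 95.0 kJ/kg
Q_evap = m_dot * dh = 0.141 * 95.0
Q_evap = 13.4 kW

13.4


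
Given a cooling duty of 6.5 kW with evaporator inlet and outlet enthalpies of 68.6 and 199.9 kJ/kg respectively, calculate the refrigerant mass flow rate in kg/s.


dh = 199.9 - 68.6 = 131.3 kJ/kg
m_dot = Q / dh = 6.5 / 131.3 = 0.0495 kg/s

0.0495


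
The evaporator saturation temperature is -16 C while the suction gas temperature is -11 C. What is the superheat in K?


Superheat = T_suction - T_evap
Superheat = -11 - (-16)
Superheat = 5 K

5


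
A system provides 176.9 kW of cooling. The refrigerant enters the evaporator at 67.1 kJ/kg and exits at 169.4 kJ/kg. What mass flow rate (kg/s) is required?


dh = 169.4 - 67.1 = 102.3 kJ/kg
m_dot = Q / dh = 176.9 / 102.3 = 1.7292 kg/s

1.7292


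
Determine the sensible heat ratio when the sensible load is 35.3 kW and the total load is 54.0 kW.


SHR = Q_sensible / Q_total
SHR = 35.3 / 54.0
SHR = 0.654

0.654


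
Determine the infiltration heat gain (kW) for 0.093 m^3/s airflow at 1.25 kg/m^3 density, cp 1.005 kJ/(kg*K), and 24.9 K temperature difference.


Q = V_dot * rho * cp * dT
Q = 0.093 * 1.25 * 1.005 * 24.9
Q = 2.909 kW

2.909


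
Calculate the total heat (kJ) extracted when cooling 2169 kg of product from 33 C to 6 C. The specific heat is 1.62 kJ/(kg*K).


dT = 33 - (6) = 27 K
Q = m * cp * dT = 2169 * 1.62 * 27
Q = 94872 kJ

94872


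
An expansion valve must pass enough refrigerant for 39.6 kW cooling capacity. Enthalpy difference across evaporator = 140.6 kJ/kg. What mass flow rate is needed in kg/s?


m_dot = Q / dh
m_dot = 39.6 / 140.6
m_dot = 0.2817 kg/s

0.2817


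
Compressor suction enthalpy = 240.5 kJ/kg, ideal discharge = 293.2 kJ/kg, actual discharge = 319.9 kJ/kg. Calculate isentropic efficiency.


dh_ideal = 293.2 - 240.5 = 52.7 kJ/kg
dh_actual = 319.9 - 240.5 = 79.4 kJ/kg
eta_s = dh_ideal / dh_actual = 52.7 / 79.4
eta_s = 0.6637

0.6637


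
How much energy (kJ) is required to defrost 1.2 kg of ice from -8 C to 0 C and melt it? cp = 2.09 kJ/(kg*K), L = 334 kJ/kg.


Sensible heat = cp * dT = 2.09 * 8 = 16.72 kJ/kg
Total per kg = 16.72 + 334 = 350.72 kJ/kg
Q = m * total = 1.2 * 350.72
Q = 420.9 kJ

420.9


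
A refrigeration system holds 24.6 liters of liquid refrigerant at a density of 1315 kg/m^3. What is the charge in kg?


Charge = V * rho / 1000
Charge = 24.6 * 1315 / 1000
Charge = 32.35 kg

32.35


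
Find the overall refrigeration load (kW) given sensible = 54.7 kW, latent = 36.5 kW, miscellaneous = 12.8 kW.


Q_total = Q_s + Q_l + Q_misc
Q_total = 54.7 + 36.5 + 12.8
Q_total = 104.0 kW

104.0


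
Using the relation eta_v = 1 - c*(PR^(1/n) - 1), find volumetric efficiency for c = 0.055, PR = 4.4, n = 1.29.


PR^(1/n) = 4.4^(1/1.29) = 3.15355583
eta_v = 1 - 0.055 * (3.15355583 - 1)
eta_v = 0.8816

0.8816


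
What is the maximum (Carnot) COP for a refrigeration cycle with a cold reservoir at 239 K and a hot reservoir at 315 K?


dT = 315 - 239 = 76 K
COP_carnot = T_cold / dT = 239 / 76
COP_carnot = 3.145

3.145


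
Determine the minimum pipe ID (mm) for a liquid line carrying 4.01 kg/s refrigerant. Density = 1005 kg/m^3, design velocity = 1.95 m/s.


A = m_dot / (rho * v) = 4.01 / (1005 * 1.95) = 0.00204617936 m^2
d = sqrt(4*A/pi) * 1000
d = 51.0 mm

51.0


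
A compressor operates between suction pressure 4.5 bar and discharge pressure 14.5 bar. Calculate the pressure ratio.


PR = P_high / P_low
PR = 14.5 / 4.5
PR = 3.222

3.222


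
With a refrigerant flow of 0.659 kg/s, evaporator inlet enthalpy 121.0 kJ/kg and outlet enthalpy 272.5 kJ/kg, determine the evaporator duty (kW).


dh = 272.5 - 121.0 = 151.5 kJ/kg
Q_evap = m_dot * dh = 0.659 * 151.5
Q_evap = 99.84 kW

99.84


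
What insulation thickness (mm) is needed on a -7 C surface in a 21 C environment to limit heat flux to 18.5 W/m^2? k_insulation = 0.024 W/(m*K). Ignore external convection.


dT = 21 - (-7) = 28 K
thickness = k * dT / q_max * 1000
thickness = 0.024 * 28 / 18.5 * 1000
thickness = 36.3 mm

36.3


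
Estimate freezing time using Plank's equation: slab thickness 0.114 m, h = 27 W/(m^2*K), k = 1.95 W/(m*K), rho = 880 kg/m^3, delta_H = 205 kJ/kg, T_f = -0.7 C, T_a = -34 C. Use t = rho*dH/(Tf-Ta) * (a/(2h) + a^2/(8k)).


dT = -0.7 - (-34) = 33.3 K
term1 = a/(2h) = 0.114/(2*27) = 0.002111111111
term2 = a^2/(8k) = 0.114^2/(8*1.95) = 0.0008330769231
t = rho*dH*1000/dT * (term1 + term2)
t = 880*205*1000/33.3 * (0.002111111111 + 0.0008330769231)
t = 15950 s

15950


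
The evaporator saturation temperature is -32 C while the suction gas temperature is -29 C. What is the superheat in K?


Superheat = T_suction - T_evap
Superheat = -29 - (-32)
Superheat = 3 K

3


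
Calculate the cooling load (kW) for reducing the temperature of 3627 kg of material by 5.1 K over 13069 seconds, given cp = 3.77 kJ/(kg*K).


Q = m * cp * dT / t
Q = 3627 * 3.77 * 5.1 / 13069
Q = 5.336 kW

5.336


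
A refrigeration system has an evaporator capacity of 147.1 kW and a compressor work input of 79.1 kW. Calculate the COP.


COP = Q_evap / W
COP = 147.1 / 79.1
COP = 1.86

1.86


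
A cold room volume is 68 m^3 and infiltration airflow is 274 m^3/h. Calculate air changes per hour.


ACH = flow / volume
ACH = 274 / 68
ACH = 4.029

4.029


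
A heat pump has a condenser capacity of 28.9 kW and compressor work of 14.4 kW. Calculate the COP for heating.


COP_hp = Q_cond / W
COP_hp = 28.9 / 14.4
COP_hp = 2.007

2.007


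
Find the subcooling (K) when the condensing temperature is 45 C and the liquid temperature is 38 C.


Subcooling = T_cond - T_liquid
Subcooling = 45 - 38
Subcooling = 7 K

7


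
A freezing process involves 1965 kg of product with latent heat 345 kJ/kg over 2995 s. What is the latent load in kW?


Q_lat = m * h_fg / t
Q_lat = 1965 * 345 / 2995
Q_lat = 226.35 kW

226.35


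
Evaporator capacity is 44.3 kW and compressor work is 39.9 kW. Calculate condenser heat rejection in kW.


Q_cond = Q_evap + W
Q_cond = 44.3 + 39.9
Q_cond = 84.2 kW

84.2


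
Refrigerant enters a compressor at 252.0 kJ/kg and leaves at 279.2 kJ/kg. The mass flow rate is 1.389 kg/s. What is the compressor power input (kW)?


dh = 279.2 - 252.0 = 27.2 kJ/kg
W = m_dot * dh = 1.389 * 27.2 = 37.78 kW

37.78


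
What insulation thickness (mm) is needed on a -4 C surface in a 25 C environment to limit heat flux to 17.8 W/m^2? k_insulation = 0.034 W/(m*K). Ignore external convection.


dT = 25 - (-4) = 29 K
thickness = k * dT / q_max * 1000
thickness = 0.034 * 29 / 17.8 * 1000
thickness = 55.4 mm

55.4


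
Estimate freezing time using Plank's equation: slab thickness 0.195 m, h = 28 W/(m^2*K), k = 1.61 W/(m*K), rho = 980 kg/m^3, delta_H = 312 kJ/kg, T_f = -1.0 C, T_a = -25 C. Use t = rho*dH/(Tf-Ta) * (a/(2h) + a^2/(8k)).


dT = -1.0 - (-25) = 24.0 K
term1 = a/(2h) = 0.195/(2*28) = 0.003482142857
term2 = a^2/(8k) = 0.195^2/(8*1.61) = 0.002952251553
t = rho*dH*1000/dT * (term1 + term2)
t = 980*312*1000/24.0 * (0.003482142857 + 0.002952251553)
t = 81974 s

81974


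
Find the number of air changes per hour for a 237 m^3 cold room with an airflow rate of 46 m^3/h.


ACH = flow / volume
ACH = 46 / 237
ACH = 0.194

0.194


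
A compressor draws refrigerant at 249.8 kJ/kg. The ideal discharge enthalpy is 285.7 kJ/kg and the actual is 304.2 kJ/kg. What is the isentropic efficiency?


dh_ideal = 285.7 - 249.8 = 35.9 kJ/kg
dh_actual = 304.2 - 249.8 = 54.4 kJ/kg
eta_s = dh_ideal / dh_actual = 35.9 / 54.4
eta_s = 0.6599

0.6599


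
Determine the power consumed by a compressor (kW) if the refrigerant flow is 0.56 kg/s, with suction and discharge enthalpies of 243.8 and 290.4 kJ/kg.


dh = 290.4 - 243.8 = 46.6 kJ/kg
W = m_dot * dh = 0.56 * 46.6 = 26.1 kW

26.1


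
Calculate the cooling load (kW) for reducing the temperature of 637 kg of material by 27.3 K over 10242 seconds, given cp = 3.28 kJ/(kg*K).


Q = m * cp * dT / t
Q = 637 * 3.28 * 27.3 / 10242
Q = 5.569 kW

5.569


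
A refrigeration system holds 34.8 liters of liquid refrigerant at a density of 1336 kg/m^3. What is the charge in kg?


Charge = V * rho / 1000
Charge = 34.8 * 1336 / 1000
Charge = 46.49 kg

46.49


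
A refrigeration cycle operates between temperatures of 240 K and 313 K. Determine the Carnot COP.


dT = 313 - 240 = 73 K
COP_carnot = T_cold / dT = 240 / 73
COP_carnot = 3.288

3.288


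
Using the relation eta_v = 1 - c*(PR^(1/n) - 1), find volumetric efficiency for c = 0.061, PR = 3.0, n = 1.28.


PR^(1/n) = 3.0^(1/1.28) = 2.35912515
eta_v = 1 - 0.061 * (2.35912515 - 1)
eta_v = 0.9171

0.9171


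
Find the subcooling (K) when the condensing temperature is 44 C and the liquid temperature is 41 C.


Subcooling = T_cond - T_liquid
Subcooling = 44 - 41
Subcooling = 3 K

3


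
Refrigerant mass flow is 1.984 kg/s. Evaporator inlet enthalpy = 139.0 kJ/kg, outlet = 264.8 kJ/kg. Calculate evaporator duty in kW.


dh = 264.8 - 139.0 = 125.8 kJ/kg
Q_evap = m_dot * dh = 1.984 * 125.8
Q_evap = 249.59 kW

249.59


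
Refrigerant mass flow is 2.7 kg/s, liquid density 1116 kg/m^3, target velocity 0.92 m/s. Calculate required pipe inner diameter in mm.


A = m_dot / (rho * v) = 2.7 / (1116 * 0.92) = 0.00262973352 m^2
d = sqrt(4*A/pi) * 1000
d = 57.9 mm

57.9


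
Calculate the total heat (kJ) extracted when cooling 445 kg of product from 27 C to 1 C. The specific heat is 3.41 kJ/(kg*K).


dT = 27 - (1) = 26 K
Q = m * cp * dT = 445 * 3.41 * 26
Q = 39454 kJ

39454


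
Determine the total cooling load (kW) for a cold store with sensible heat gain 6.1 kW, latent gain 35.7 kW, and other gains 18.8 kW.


Q_total = Q_s + Q_l + Q_misc
Q_total = 6.1 + 35.7 + 18.8
Q_total = 60.6 kW

60.6


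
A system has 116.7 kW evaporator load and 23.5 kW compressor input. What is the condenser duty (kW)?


Q_cond = Q_evap + W
Q_cond = 116.7 + 23.5
Q_cond = 140.2 kW

140.2


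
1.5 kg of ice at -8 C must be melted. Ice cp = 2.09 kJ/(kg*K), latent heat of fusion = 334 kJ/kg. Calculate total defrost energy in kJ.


Sensible heat = cp * dT = 2.09 * 8 = 16.72 kJ/kg
Total per kg = 16.72 + 334 = 350.72 kJ/kg
Q = m * total = 1.5 * 350.72
Q = 526.1 kJ

526.1


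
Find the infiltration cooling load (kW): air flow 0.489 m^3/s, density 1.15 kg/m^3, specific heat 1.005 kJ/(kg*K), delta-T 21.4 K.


Q = V_dot * rho * cp * dT
Q = 0.489 * 1.15 * 1.005 * 21.4
Q = 12.094 kW

12.094


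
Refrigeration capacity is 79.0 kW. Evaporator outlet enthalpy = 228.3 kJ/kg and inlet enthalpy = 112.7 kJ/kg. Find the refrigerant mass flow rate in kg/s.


dh = 228.3 - 112.7 = 115.6 kJ/kg
m_dot = Q / dh = 79.0 / 115.6 = 0.6834 kg/s

0.6834


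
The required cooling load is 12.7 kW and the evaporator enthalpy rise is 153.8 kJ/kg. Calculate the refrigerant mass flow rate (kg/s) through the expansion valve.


m_dot = Q / dh
m_dot = 12.7 / 153.8
m_dot = 0.0826 kg/s

0.0826


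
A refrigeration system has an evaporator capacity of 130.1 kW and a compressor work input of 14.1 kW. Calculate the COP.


COP = Q_evap / W
COP = 130.1 / 14.1
COP = 9.227

9.227


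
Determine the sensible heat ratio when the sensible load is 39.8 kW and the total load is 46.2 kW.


SHR = Q_sensible / Q_total
SHR = 39.8 / 46.2
SHR = 0.861

0.861


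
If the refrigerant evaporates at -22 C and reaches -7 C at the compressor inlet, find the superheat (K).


Superheat = T_suction - T_evap
Superheat = -7 - (-22)
Superheat = 15 K

15


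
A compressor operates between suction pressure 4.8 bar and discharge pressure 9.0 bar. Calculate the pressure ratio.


PR = P_high / P_low
PR = 9.0 / 4.8
PR = 1.875

1.875


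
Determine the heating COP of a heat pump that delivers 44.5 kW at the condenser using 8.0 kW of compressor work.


COP_hp = Q_cond / W
COP_hp = 44.5 / 8.0
COP_hp = 5.563

5.563


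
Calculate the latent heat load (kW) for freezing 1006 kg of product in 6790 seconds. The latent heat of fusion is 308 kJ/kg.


Q_lat = m * h_fg / t
Q_lat = 1006 * 308 / 6790
Q_lat = 45.63 kW

45.63


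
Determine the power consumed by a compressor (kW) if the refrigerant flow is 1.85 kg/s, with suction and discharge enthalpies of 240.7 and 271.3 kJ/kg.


dh = 271.3 - 240.7 = 30.6 kJ/kg
W = m_dot * dh = 1.85 * 30.6 = 56.61 kW

56.61


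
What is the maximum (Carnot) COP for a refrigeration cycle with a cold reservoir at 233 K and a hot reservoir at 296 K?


dT = 296 - 233 = 63 K
COP_carnot = T_cold / dT = 233 / 63
COP_carnot = 3.698

3.698


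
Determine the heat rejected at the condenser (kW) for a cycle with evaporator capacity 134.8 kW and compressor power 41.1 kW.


Q_cond = Q_evap + W
Q_cond = 134.8 + 41.1
Q_cond = 175.9 kW

175.9


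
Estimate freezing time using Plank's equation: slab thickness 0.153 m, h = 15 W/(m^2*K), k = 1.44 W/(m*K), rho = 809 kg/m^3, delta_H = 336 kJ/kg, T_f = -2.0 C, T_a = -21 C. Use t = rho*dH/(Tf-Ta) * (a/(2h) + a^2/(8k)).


dT = -2.0 - (-21) = 19.0 K
term1 = a/(2h) = 0.153/(2*15) = 0.0051
term2 = a^2/(8k) = 0.153^2/(8*1.44) = 0.00203203125
t = rho*dH*1000/dT * (term1 + term2)
t = 809*336*1000/19.0 * (0.0051 + 0.00203203125)
t = 102035 s

102035


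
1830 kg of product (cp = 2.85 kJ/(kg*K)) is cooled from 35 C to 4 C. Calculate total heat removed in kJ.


dT = 35 - (4) = 31 K
Q = m * cp * dT = 1830 * 2.85 * 31
Q = 161681 kJ

161681


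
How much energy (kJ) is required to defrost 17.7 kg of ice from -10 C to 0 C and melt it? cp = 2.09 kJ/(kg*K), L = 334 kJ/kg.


Sensible heat = cp * dT = 2.09 * 10 = 20.9 kJ/kg
Total per kg = 20.9 + 334 = 354.9 kJ/kg
Q = m * total = 17.7 * 354.9
Q = 6281.7 kJ

6281.7


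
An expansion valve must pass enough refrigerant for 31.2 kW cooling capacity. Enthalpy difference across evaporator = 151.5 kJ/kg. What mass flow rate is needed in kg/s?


m_dot = Q / dh
m_dot = 31.2 / 151.5
m_dot = 0.2059 kg/s

0.2059


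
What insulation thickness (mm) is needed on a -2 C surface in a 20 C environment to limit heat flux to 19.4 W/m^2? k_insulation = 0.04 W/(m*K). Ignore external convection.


dT = 20 - (-2) = 22 K
thickness = k * dT / q_max * 1000
thickness = 0.04 * 22 / 19.4 * 1000
thickness = 45.4 mm

45.4


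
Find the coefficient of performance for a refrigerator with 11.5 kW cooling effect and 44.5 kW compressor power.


COP = Q_evap / W
COP = 11.5 / 44.5
COP = 0.258

0.258


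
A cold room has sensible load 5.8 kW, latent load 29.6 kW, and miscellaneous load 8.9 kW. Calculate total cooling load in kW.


Q_total = Q_s + Q_l + Q_misc
Q_total = 5.8 + 29.6 + 8.9
Q_total = 44.3 kW

44.3


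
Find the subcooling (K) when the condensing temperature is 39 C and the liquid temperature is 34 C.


Subcooling = T_cond - T_liquid
Subcooling = 39 - 34
Subcooling = 5 K

5


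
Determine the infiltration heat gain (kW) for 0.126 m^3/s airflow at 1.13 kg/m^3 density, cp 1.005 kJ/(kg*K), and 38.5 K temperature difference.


Q = V_dot * rho * cp * dT
Q = 0.126 * 1.13 * 1.005 * 38.5
Q = 5.509 kW

5.509


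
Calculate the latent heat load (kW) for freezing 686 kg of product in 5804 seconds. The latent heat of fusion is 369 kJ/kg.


Q_lat = m * h_fg / t
Q_lat = 686 * 369 / 5804
Q_lat = 43.61 kW

43.61


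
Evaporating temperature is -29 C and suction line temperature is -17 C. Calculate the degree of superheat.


Superheat = T_suction - T_evap
Superheat = -17 - (-29)
Superheat = 12 K

12


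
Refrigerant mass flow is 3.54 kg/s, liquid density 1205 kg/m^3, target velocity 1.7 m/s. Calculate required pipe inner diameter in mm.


A = m_dot / (rho * v) = 3.54 / (1205 * 1.7) = 0.001728093727 m^2
d = sqrt(4*A/pi) * 1000
d = 46.9 mm

46.9


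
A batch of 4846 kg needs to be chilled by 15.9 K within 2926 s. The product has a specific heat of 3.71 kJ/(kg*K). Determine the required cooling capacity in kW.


Q = m * cp * dT / t
Q = 4846 * 3.71 * 15.9 / 2926
Q = 97.697 kW

97.697


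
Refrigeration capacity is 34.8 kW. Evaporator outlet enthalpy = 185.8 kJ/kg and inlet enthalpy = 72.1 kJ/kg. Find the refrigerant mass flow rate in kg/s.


dh = 185.8 - 72.1 = 113.7 kJ/kg
m_dot = Q / dh = 34.8 / 113.7 = 0.3061 kg/s

0.3061


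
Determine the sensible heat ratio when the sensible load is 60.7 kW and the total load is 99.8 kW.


SHR = Q_sensible / Q_total
SHR = 60.7 / 99.8
SHR = 0.608

0.608


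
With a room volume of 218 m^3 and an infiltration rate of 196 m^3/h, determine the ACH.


ACH = flow / volume
ACH = 196 / 218
ACH = 0.899

0.899


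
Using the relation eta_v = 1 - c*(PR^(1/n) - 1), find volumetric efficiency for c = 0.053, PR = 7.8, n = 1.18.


PR^(1/n) = 7.8^(1/1.18) = 5.70180519
eta_v = 1 - 0.053 * (5.70180519 - 1)
eta_v = 0.7508

0.7508


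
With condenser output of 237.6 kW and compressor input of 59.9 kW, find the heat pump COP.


COP_hp = Q_cond / W
COP_hp = 237.6 / 59.9
COP_hp = 3.967

3.967


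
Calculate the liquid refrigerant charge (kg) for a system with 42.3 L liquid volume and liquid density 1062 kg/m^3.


Charge = V * rho / 1000
Charge = 42.3 * 1062 / 1000
Charge = 44.92 kg

44.92


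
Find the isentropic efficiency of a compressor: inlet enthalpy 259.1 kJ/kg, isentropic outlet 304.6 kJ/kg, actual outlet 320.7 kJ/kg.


dh_ideal = 304.6 - 259.1 = 45.5 kJ/kg
dh_actual = 320.7 - 259.1 = 61.6 kJ/kg
eta_s = dh_ideal / dh_actual = 45.5 / 61.6
eta_s = 0.7386

0.7386


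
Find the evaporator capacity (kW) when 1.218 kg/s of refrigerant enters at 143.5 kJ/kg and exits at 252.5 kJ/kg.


dh = 252.5 - 143.5 = 109.0 kJ/kg
Q_evap = m_dot * dh = 1.218 * 109.0
Q_evap = 132.76 kW

132.76


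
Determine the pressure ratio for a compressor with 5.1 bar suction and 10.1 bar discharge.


PR = P_high / P_low
PR = 10.1 / 5.1
PR = 1.98

1.98


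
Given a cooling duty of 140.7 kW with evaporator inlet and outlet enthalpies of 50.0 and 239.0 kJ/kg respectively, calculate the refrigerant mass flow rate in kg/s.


dh = 239.0 - 50.0 = 189.0 kJ/kg
m_dot = Q / dh = 140.7 / 189.0 = 0.7444 kg/s

0.7444


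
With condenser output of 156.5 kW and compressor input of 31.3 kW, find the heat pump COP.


COP_hp = Q_cond / W
COP_hp = 156.5 / 31.3
COP_hp = 5.0

5.0


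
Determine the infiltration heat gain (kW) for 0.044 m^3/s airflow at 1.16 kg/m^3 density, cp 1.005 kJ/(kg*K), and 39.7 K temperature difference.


Q = V_dot * rho * cp * dT
Q = 0.044 * 1.16 * 1.005 * 39.7
Q = 2.036 kW

2.036


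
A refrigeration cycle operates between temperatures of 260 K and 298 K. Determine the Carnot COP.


dT = 298 - 260 = 38 K
COP_carnot = T_cold / dT = 260 / 38
COP_carnot = 6.842

6.842


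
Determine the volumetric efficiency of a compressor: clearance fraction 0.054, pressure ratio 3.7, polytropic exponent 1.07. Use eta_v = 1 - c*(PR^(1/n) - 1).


PR^(1/n) = 3.7^(1/1.07) = 3.39648459
eta_v = 1 - 0.054 * (3.39648459 - 1)
eta_v = 0.8706

0.8706


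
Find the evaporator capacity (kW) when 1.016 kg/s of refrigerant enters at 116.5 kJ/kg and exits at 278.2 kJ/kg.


dh = 278.2 - 116.5 = 161.7 kJ/kg
Q_evap = m_dot * dh = 1.016 * 161.7
Q_evap = 164.29 kW

164.29
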